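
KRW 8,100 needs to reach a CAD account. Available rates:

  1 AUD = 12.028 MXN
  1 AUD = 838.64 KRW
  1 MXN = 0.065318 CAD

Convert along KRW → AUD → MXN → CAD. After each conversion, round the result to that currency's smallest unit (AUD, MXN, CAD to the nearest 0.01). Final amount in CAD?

CAD 7.59

KRW 8,100 ÷ 838.64 = AUD 9.66
AUD 9.66 × 12.028 = MXN 116.19
MXN 116.19 × 0.065318 = CAD 7.59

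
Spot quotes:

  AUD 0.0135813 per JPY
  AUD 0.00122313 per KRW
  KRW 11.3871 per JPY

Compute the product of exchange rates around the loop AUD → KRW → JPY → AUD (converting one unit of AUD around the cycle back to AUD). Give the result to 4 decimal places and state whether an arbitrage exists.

0.9751 (arbitrage exists)

Around AUD → KRW → JPY → AUD: 1 ÷ 0.00122313 ÷ 11.3871 × 0.0135813 = 0.975114
Product < 1; profitable direction is AUD → JPY → KRW → AUD.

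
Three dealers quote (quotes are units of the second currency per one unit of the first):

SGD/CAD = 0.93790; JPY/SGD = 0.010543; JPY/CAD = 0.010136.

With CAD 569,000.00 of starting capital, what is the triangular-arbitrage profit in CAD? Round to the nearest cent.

Profitable loop is CAD → SGD → JPY → CAD:
CAD 569,000.00 ÷ 0.93790 = SGD 606,674.49
SGD 606,674.49 ÷ 0.010543 = JPY 57,542,871
JPY 57,542,871 × 0.010136 = CAD 583,254.54
Profit = CAD 583,254.54 − CAD 569,000.00

Profit: CAD 14,254.54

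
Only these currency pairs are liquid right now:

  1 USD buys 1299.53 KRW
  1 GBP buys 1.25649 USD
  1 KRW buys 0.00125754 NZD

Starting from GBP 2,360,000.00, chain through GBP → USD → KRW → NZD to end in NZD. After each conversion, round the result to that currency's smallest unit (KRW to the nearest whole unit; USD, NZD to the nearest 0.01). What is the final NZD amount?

NZD 4,845,952.55

GBP 2,360,000.00 × 1.25649 = USD 2,965,316.40
USD 2,965,316.40 × 1299.53 = KRW 3,853,517,621
KRW 3,853,517,621 × 0.00125754 = NZD 4,845,952.55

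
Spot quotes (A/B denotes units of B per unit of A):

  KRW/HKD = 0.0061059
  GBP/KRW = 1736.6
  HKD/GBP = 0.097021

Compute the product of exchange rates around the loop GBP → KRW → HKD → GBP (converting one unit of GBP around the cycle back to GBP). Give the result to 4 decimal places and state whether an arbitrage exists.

Around GBP → KRW → HKD → GBP: 1 × 1736.6 × 0.0061059 × 0.097021 = 1.028763
Product > 1; profitable direction is GBP → KRW → HKD → GBP.

1.0288 (arbitrage exists)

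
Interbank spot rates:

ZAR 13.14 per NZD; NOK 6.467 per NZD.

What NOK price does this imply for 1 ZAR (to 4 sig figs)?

1 ZAR ÷ 13.14 = 0.0761035 NZD
0.0761035 NZD × 6.467 = 0.492161 NOK

ZAR/NOK = 0.4922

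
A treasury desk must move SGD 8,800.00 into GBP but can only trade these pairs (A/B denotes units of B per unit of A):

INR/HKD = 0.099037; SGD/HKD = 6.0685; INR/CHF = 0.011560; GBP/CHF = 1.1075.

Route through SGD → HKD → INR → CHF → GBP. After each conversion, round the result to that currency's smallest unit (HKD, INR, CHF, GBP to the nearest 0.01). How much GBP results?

GBP 5,628.34

SGD 8,800.00 × 6.0685 = HKD 53,402.80
HKD 53,402.80 ÷ 0.099037 = INR 539,220.70
INR 539,220.70 × 0.011560 = CHF 6,233.39
CHF 6,233.39 ÷ 1.1075 = GBP 5,628.34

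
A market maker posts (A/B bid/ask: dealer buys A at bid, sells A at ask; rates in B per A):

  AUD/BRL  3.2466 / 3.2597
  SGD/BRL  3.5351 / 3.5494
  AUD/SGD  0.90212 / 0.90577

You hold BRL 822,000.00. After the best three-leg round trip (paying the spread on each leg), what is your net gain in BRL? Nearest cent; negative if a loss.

Best loop BRL → SGD → AUD → BRL:
BRL 822,000.00 ÷ 3.5494 (buy SGD at ask) = SGD 231,588.44
SGD 231,588.44 ÷ 0.90577 (buy AUD at ask) = AUD 255,681.28
AUD 255,681.28 × 3.2466 (sell AUD at bid) = BRL 830,094.86

Net profit: BRL 8,094.86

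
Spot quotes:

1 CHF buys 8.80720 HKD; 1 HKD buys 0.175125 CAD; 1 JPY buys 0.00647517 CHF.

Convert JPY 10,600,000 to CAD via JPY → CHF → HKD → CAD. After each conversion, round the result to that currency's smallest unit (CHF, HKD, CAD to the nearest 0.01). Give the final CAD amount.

CAD 105,862.72

JPY 10,600,000 × 0.00647517 = CHF 68,636.80
CHF 68,636.80 × 8.80720 = HKD 604,498.02
HKD 604,498.02 × 0.175125 = CAD 105,862.72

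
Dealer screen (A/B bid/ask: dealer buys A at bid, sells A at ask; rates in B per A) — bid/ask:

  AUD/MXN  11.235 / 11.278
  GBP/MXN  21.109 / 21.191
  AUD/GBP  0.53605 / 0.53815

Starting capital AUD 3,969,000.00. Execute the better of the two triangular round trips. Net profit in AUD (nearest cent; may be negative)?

Net profit: AUD 13,189.92

Best loop AUD → GBP → MXN → AUD:
AUD 3,969,000.00 × 0.53605 (sell AUD at bid) = GBP 2,127,582.45
GBP 2,127,582.45 × 21.109 (sell GBP at bid) = MXN 44,911,137.94
MXN 44,911,137.94 ÷ 11.278 (buy AUD at ask) = AUD 3,982,189.92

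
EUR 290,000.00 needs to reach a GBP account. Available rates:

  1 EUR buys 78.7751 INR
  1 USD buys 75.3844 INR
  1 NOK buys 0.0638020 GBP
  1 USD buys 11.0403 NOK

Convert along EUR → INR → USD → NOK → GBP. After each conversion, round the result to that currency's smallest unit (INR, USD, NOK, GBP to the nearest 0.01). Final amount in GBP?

GBP 213,462.03

EUR 290,000.00 × 78.7751 = INR 22,844,779.00
INR 22,844,779.00 ÷ 75.3844 = USD 303,043.85
USD 303,043.85 × 11.0403 = NOK 3,345,695.02
NOK 3,345,695.02 × 0.0638020 = GBP 213,462.03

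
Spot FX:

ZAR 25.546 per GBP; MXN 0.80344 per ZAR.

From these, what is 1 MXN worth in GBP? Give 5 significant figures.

1 MXN ÷ 0.80344 = 1.24465 ZAR
1.24465 ZAR ÷ 25.546 = 0.0487218 GBP

MXN/GBP = 0.048722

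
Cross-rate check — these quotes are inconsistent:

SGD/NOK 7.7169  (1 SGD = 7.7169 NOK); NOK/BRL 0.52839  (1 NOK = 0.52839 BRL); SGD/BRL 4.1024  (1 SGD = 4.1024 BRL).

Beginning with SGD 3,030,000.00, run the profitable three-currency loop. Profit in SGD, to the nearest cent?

Profitable loop is SGD → BRL → NOK → SGD:
SGD 3,030,000.00 × 4.1024 = BRL 12,430,272.00
BRL 12,430,272.00 ÷ 0.52839 = NOK 23,524,805.54
NOK 23,524,805.54 ÷ 7.7169 = SGD 3,048,478.73
Profit = SGD 3,048,478.73 − SGD 3,030,000.00

Profit: SGD 18,478.73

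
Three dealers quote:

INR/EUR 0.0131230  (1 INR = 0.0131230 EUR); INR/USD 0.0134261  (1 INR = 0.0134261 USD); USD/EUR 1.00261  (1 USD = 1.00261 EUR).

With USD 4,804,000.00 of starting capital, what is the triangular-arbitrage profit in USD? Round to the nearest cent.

Profitable loop is USD → EUR → INR → USD:
USD 4,804,000.00 × 1.00261 = EUR 4,816,538.44
EUR 4,816,538.44 ÷ 0.0131230 = INR 367,030,285.76
INR 367,030,285.76 × 0.0134261 = USD 4,927,785.32
Profit = USD 4,927,785.32 − USD 4,804,000.00

Profit: USD 123,785.32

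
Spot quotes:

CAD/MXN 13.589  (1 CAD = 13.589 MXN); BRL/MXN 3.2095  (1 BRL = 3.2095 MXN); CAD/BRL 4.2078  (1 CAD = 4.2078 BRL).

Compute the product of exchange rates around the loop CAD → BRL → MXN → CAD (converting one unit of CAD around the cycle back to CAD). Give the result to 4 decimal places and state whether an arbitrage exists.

0.9938 (arbitrage exists)

Around CAD → BRL → MXN → CAD: 1 × 4.2078 × 3.2095 ÷ 13.589 = 0.993814
Product < 1; profitable direction is CAD → MXN → BRL → CAD.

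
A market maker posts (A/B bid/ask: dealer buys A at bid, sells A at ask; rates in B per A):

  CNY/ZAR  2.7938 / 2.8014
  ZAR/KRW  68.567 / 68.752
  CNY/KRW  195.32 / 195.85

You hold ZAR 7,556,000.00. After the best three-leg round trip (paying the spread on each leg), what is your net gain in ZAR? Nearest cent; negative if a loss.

Net profit: ZAR 106,636.15

Best loop ZAR → CNY → KRW → ZAR:
ZAR 7,556,000.00 ÷ 2.8014 (buy CNY at ask) = CNY 2,697,222.82
CNY 2,697,222.82 × 195.32 (sell CNY at bid) = KRW 526,821,561
KRW 526,821,561 ÷ 68.752 (buy ZAR at ask) = ZAR 7,662,636.15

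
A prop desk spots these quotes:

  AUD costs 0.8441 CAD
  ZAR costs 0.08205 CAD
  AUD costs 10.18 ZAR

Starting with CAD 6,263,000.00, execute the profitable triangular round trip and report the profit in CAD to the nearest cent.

Profit: CAD 66,216.46

Profitable loop is CAD → ZAR → AUD → CAD:
CAD 6,263,000.00 ÷ 0.08205 = ZAR 76,331,505.18
ZAR 76,331,505.18 ÷ 10.18 = AUD 7,498,183.22
AUD 7,498,183.22 × 0.8441 = CAD 6,329,216.46
Profit = CAD 6,329,216.46 − CAD 6,263,000.00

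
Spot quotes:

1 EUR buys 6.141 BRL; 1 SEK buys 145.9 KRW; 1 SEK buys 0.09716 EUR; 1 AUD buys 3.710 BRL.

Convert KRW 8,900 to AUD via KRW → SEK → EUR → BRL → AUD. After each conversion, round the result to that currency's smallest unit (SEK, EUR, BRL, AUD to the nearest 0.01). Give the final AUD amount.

AUD 9.82

KRW 8,900 ÷ 145.9 = SEK 61.00
SEK 61.00 × 0.09716 = EUR 5.93
EUR 5.93 × 6.141 = BRL 36.42
BRL 36.42 ÷ 3.710 = AUD 9.82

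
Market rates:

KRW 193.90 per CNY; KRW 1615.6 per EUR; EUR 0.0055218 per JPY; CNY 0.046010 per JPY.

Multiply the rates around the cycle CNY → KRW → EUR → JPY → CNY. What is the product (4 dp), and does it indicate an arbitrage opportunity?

Around CNY → KRW → EUR → JPY → CNY: 1 × 193.90 ÷ 1615.6 ÷ 0.0055218 × 0.046010 = 1.000036
Product ≈ 1 (deviation 0.004%, within rounding noise).

1.0000 (no arbitrage)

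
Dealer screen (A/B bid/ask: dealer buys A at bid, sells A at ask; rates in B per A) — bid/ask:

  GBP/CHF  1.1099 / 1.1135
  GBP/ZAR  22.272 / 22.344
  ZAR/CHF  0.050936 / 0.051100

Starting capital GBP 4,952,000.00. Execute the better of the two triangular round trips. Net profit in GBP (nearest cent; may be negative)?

Best loop GBP → ZAR → CHF → GBP:
GBP 4,952,000.00 × 22.272 (sell GBP at bid) = ZAR 110,290,944.00
ZAR 110,290,944.00 × 0.050936 (sell ZAR at bid) = CHF 5,617,779.52
CHF 5,617,779.52 ÷ 1.1135 (buy GBP at ask) = GBP 5,045,154.49

Net profit: GBP 93,154.49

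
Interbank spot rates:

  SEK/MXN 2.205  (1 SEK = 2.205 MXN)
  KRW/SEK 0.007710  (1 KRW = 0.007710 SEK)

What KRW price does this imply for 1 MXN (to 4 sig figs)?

MXN/KRW = 58.82

1 MXN ÷ 2.205 = 0.453515 SEK
0.453515 SEK ÷ 0.007710 = 58.8216 KRW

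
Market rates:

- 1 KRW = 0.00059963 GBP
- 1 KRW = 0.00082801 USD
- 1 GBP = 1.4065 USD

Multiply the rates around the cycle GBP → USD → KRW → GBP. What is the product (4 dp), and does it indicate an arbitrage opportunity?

1.0186 (arbitrage exists)

Around GBP → USD → KRW → GBP: 1 × 1.4065 ÷ 0.00082801 × 0.00059963 = 1.018562
Product > 1; profitable direction is GBP → USD → KRW → GBP.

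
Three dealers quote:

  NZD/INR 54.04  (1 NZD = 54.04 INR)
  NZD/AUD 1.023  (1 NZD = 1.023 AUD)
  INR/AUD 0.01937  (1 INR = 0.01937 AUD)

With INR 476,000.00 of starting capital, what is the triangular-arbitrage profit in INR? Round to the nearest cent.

Profitable loop is INR → AUD → NZD → INR:
INR 476,000.00 × 0.01937 = AUD 9,220.12
AUD 9,220.12 ÷ 1.023 = NZD 9,012.83
NZD 9,012.83 × 54.04 = INR 487,053.06
Profit = INR 487,053.06 − INR 476,000.00

Profit: INR 11,053.06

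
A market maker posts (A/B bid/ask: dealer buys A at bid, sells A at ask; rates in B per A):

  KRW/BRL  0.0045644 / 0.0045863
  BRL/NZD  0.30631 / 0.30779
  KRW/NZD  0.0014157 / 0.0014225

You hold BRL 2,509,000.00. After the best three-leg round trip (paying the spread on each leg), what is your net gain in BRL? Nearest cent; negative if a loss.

Net profit: BRL 7,256.61

Best loop BRL → KRW → NZD → BRL:
BRL 2,509,000.00 ÷ 0.0045863 (buy KRW at ask) = KRW 547,064,082
KRW 547,064,082 × 0.0014157 (sell KRW at bid) = NZD 774,478.62
NZD 774,478.62 ÷ 0.30779 (buy BRL at ask) = BRL 2,516,256.61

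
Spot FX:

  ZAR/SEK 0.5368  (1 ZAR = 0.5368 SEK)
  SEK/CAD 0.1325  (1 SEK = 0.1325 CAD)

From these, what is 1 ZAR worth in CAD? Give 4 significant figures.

1 ZAR × 0.5368 = 0.5368 SEK
0.5368 SEK × 0.1325 = 0.071126 CAD

ZAR/CAD = 0.07113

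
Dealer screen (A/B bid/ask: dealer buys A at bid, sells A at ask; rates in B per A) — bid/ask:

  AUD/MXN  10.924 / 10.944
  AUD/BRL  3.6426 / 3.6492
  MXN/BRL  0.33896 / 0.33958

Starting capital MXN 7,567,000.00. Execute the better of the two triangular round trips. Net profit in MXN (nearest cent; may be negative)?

Net profit: MXN 111,143.25

Best loop MXN → BRL → AUD → MXN:
MXN 7,567,000.00 × 0.33896 (sell MXN at bid) = BRL 2,564,910.32
BRL 2,564,910.32 ÷ 3.6492 (buy AUD at ask) = AUD 702,869.21
AUD 702,869.21 × 10.924 (sell AUD at bid) = MXN 7,678,143.25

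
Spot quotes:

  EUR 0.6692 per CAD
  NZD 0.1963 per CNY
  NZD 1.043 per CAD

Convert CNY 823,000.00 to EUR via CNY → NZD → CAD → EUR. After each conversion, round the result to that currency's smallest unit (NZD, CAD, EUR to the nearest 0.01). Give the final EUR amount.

EUR 103,655.36

CNY 823,000.00 × 0.1963 = NZD 161,554.90
NZD 161,554.90 ÷ 1.043 = CAD 154,894.44
CAD 154,894.44 × 0.6692 = EUR 103,655.36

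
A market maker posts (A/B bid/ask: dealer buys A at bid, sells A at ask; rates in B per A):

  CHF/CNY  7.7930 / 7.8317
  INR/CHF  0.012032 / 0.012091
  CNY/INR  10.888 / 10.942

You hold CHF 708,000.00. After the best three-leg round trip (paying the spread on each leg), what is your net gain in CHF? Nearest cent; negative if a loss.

Best loop CHF → CNY → INR → CHF:
CHF 708,000.00 × 7.7930 (sell CHF at bid) = CNY 5,517,444.00
CNY 5,517,444.00 × 10.888 (sell CNY at bid) = INR 60,073,930.27
INR 60,073,930.27 × 0.012032 (sell INR at bid) = CHF 722,809.53

Net profit: CHF 14,809.53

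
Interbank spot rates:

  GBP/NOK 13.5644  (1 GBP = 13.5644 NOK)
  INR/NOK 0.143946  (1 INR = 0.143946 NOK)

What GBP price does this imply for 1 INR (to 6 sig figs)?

INR/GBP = 0.0106120

1 INR × 0.143946 = 0.143946 NOK
0.143946 NOK ÷ 13.5644 = 0.010612 GBP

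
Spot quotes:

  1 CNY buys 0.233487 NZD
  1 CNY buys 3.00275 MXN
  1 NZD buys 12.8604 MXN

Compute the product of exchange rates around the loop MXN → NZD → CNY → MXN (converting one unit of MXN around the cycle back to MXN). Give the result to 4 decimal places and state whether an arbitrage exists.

1.0000 (no arbitrage)

Around MXN → NZD → CNY → MXN: 1 ÷ 12.8604 ÷ 0.233487 × 3.00275 = 1.000005
Product ≈ 1 (deviation 0.000%, within rounding noise).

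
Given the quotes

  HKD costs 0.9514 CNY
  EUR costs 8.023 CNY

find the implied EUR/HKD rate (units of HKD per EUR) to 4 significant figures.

EUR/HKD = 8.433

1 EUR × 8.023 = 8.023 CNY
8.023 CNY ÷ 0.9514 = 8.43284 HKD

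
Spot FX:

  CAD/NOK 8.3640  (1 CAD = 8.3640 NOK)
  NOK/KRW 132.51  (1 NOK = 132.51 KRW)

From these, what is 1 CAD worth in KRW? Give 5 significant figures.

CAD/KRW = 1108.3

1 CAD × 8.3640 = 8.364 NOK
8.364 NOK × 132.51 = 1108.31 KRW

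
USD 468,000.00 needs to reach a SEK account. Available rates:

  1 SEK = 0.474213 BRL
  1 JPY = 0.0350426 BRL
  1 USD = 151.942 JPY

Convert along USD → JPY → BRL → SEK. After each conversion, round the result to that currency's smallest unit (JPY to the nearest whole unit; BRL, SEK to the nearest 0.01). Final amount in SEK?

SEK 5,254,683.44

USD 468,000.00 × 151.942 = JPY 71,108,856
JPY 71,108,856 × 0.0350426 = BRL 2,491,839.20
BRL 2,491,839.20 ÷ 0.474213 = SEK 5,254,683.44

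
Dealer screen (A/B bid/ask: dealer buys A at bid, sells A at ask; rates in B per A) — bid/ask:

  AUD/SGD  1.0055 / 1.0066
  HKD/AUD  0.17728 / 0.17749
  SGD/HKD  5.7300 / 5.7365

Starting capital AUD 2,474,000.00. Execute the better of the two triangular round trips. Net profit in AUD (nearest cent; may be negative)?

Best loop AUD → SGD → HKD → AUD:
AUD 2,474,000.00 × 1.0055 (sell AUD at bid) = SGD 2,487,607.00
SGD 2,487,607.00 × 5.7300 (sell SGD at bid) = HKD 14,253,988.11
HKD 14,253,988.11 × 0.17728 (sell HKD at bid) = AUD 2,526,947.01

Net profit: AUD 52,947.01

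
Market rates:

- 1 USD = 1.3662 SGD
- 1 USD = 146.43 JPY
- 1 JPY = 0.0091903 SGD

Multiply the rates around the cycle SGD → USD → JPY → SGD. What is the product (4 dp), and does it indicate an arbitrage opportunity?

0.9850 (arbitrage exists)

Around SGD → USD → JPY → SGD: 1 ÷ 1.3662 × 146.43 × 0.0091903 = 0.985021
Product < 1; profitable direction is SGD → JPY → USD → SGD.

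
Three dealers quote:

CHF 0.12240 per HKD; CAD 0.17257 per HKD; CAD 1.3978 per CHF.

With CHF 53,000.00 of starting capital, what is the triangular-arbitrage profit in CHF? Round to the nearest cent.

Profitable loop is CHF → HKD → CAD → CHF:
CHF 53,000.00 ÷ 0.12240 = HKD 433,006.54
HKD 433,006.54 × 0.17257 = CAD 74,723.94
CAD 74,723.94 ÷ 1.3978 = CHF 53,458.25
Profit = CHF 53,458.25 − CHF 53,000.00

Profit: CHF 458.25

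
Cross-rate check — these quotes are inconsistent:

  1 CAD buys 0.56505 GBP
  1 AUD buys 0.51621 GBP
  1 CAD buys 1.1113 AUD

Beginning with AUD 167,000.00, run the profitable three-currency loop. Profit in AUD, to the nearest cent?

Profit: AUD 2,545.91

Profitable loop is AUD → GBP → CAD → AUD:
AUD 167,000.00 × 0.51621 = GBP 86,207.07
GBP 86,207.07 ÷ 0.56505 = CAD 152,565.38
CAD 152,565.38 × 1.1113 = AUD 169,545.91
Profit = AUD 169,545.91 − AUD 167,000.00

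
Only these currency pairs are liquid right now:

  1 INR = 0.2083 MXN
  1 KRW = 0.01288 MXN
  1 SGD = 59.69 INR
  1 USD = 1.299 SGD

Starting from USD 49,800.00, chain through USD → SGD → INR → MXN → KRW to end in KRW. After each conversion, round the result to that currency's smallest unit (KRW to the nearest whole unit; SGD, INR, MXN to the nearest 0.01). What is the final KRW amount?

USD 49,800.00 × 1.299 = SGD 64,690.20
SGD 64,690.20 × 59.69 = INR 3,861,358.04
INR 3,861,358.04 × 0.2083 = MXN 804,320.88
MXN 804,320.88 ÷ 0.01288 = KRW 62,447,273

KRW 62,447,273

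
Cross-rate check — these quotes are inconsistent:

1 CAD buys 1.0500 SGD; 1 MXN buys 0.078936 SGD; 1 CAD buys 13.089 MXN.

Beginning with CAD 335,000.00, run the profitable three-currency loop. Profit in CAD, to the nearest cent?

Profit: CAD 5,449.36

Profitable loop is CAD → SGD → MXN → CAD:
CAD 335,000.00 × 1.0500 = SGD 351,750.00
SGD 351,750.00 ÷ 0.078936 = MXN 4,456,141.68
MXN 4,456,141.68 ÷ 13.089 = CAD 340,449.36
Profit = CAD 340,449.36 − CAD 335,000.00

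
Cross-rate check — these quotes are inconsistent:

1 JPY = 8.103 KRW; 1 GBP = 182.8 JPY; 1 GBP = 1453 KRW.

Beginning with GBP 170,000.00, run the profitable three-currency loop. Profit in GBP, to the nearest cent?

Profit: GBP 3,302.70

Profitable loop is GBP → JPY → KRW → GBP:
GBP 170,000.00 × 182.8 = JPY 31,076,000
JPY 31,076,000 × 8.103 = KRW 251,808,828
KRW 251,808,828 ÷ 1453 = GBP 173,302.70
Profit = GBP 173,302.70 − GBP 170,000.00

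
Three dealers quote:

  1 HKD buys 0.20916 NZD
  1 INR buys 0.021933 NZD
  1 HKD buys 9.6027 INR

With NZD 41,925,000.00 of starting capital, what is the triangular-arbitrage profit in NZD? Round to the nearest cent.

Profit: NZD 291,851.22

Profitable loop is NZD → HKD → INR → NZD:
NZD 41,925,000.00 ÷ 0.20916 = HKD 200,444,635.69
HKD 200,444,635.69 × 9.6027 = INR 1,924,809,703.10
INR 1,924,809,703.10 × 0.021933 = NZD 42,216,851.22
Profit = NZD 42,216,851.22 − NZD 41,925,000.00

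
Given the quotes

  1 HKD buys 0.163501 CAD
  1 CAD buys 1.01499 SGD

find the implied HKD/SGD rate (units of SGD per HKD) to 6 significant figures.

1 HKD × 0.163501 = 0.163501 CAD
0.163501 CAD × 1.01499 = 0.165952 SGD

HKD/SGD = 0.165952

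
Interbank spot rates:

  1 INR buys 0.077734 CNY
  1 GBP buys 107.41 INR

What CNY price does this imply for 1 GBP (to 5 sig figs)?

GBP/CNY = 8.3494

1 GBP × 107.41 = 107.41 INR
107.41 INR × 0.077734 = 8.34941 CNY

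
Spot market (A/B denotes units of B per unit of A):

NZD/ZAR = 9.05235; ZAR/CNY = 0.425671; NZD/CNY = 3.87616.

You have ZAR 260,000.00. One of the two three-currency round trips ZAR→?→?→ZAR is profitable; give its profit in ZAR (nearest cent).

Profitable loop is ZAR → NZD → CNY → ZAR:
ZAR 260,000.00 ÷ 9.05235 = NZD 28,721.82
NZD 28,721.82 × 3.87616 = CNY 111,330.38
CNY 111,330.38 ÷ 0.425671 = ZAR 261,540.92
Profit = ZAR 261,540.92 − ZAR 260,000.00

Profit: ZAR 1,540.92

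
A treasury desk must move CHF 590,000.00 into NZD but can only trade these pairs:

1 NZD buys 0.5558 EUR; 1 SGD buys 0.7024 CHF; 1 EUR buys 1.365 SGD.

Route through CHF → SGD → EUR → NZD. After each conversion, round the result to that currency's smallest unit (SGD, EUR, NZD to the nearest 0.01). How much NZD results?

CHF 590,000.00 ÷ 0.7024 = SGD 839,977.22
SGD 839,977.22 ÷ 1.365 = EUR 615,367.93
EUR 615,367.93 ÷ 0.5558 = NZD 1,107,175.12

NZD 1,107,175.12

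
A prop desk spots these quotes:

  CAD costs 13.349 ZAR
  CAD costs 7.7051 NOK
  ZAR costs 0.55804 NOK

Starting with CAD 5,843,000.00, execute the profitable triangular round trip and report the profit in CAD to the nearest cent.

Profit: CAD 200,661.09

Profitable loop is CAD → NOK → ZAR → CAD:
CAD 5,843,000.00 × 7.7051 = NOK 45,020,899.30
NOK 45,020,899.30 ÷ 0.55804 = ZAR 80,676,831.95
ZAR 80,676,831.95 ÷ 13.349 = CAD 6,043,661.09
Profit = CAD 6,043,661.09 − CAD 5,843,000.00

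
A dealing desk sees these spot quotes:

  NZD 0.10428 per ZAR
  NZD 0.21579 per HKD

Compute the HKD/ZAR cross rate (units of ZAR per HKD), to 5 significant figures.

1 HKD × 0.21579 = 0.21579 NZD
0.21579 NZD ÷ 0.10428 = 2.06933 ZAR

HKD/ZAR = 2.0693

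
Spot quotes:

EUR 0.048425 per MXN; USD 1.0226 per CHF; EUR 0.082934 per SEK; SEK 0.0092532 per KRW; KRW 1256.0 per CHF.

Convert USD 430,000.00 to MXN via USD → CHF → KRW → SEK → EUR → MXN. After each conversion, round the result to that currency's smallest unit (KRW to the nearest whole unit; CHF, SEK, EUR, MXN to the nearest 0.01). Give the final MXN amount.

MXN 8,369,648.74

USD 430,000.00 ÷ 1.0226 = CHF 420,496.77
CHF 420,496.77 × 1256.0 = KRW 528,143,943
KRW 528,143,943 × 0.0092532 = SEK 4,887,021.53
SEK 4,887,021.53 × 0.082934 = EUR 405,300.24
EUR 405,300.24 ÷ 0.048425 = MXN 8,369,648.74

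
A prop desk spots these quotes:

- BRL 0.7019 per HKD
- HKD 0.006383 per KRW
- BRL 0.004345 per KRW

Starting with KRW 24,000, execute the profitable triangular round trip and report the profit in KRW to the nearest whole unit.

Profit: KRW 747

Profitable loop is KRW → HKD → BRL → KRW:
KRW 24,000 × 0.006383 = HKD 153.19
HKD 153.19 × 0.7019 = BRL 107.53
BRL 107.53 ÷ 0.004345 = KRW 24,747
Profit = KRW 24,747 − KRW 24,000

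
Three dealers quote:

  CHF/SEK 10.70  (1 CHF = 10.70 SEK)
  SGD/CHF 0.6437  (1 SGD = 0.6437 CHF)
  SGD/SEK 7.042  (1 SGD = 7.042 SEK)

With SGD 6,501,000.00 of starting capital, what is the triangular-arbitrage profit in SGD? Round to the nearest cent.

Profitable loop is SGD → SEK → CHF → SGD:
SGD 6,501,000.00 × 7.042 = SEK 45,780,042.00
SEK 45,780,042.00 ÷ 10.70 = CHF 4,278,508.60
CHF 4,278,508.60 ÷ 0.6437 = SGD 6,646,743.20
Profit = SGD 6,646,743.20 − SGD 6,501,000.00

Profit: SGD 145,743.20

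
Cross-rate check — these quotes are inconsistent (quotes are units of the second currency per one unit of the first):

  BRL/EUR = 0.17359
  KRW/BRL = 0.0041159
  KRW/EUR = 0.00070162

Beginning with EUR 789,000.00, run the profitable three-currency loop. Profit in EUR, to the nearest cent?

Profitable loop is EUR → KRW → BRL → EUR:
EUR 789,000.00 ÷ 0.00070162 = KRW 1,124,540,349
KRW 1,124,540,349 × 0.0041159 = BRL 4,628,495.62
BRL 4,628,495.62 × 0.17359 = EUR 803,460.56
Profit = EUR 803,460.56 − EUR 789,000.00

Profit: EUR 14,460.56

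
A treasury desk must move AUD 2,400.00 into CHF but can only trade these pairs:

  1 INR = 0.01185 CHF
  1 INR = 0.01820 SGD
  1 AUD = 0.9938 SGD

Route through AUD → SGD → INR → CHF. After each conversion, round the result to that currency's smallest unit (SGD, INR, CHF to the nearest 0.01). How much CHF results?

CHF 1,552.95

AUD 2,400.00 × 0.9938 = SGD 2,385.12
SGD 2,385.12 ÷ 0.01820 = INR 131,050.55
INR 131,050.55 × 0.01185 = CHF 1,552.95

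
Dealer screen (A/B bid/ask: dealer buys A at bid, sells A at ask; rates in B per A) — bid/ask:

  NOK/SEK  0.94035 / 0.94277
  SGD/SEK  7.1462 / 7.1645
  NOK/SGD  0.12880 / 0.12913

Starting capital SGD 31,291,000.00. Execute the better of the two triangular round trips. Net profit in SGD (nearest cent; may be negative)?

Best loop SGD → NOK → SEK → SGD:
SGD 31,291,000.00 ÷ 0.12913 (buy NOK at ask) = NOK 242,321,691.32
NOK 242,321,691.32 × 0.94035 (sell NOK at bid) = SEK 227,867,202.43
SEK 227,867,202.43 ÷ 7.1645 (buy SGD at ask) = SGD 31,805,039.07

Net profit: SGD 514,039.07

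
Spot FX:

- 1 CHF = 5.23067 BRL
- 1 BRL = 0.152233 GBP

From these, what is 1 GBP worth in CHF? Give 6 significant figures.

GBP/CHF = 1.25584

1 GBP ÷ 0.152233 = 6.56888 BRL
6.56888 BRL ÷ 5.23067 = 1.25584 CHF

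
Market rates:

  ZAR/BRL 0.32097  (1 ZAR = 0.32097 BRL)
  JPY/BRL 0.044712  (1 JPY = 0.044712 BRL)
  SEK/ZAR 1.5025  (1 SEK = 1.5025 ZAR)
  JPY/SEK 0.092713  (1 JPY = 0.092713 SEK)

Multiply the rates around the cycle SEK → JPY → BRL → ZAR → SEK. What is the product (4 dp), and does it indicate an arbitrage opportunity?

Around SEK → JPY → BRL → ZAR → SEK: 1 ÷ 0.092713 × 0.044712 ÷ 0.32097 ÷ 1.5025 = 1.000010
Product ≈ 1 (deviation 0.001%, within rounding noise).

1.0000 (no arbitrage)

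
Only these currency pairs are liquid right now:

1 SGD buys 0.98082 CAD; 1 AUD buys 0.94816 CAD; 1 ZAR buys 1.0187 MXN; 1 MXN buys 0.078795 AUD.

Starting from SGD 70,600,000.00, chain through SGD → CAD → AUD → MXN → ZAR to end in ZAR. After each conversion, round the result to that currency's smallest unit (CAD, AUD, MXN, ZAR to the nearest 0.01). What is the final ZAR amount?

SGD 70,600,000.00 × 0.98082 = CAD 69,245,892.00
CAD 69,245,892.00 ÷ 0.94816 = AUD 73,031,863.82
AUD 73,031,863.82 ÷ 0.078795 = MXN 926,859,113.14
MXN 926,859,113.14 ÷ 1.0187 = ZAR 909,845,011.43

ZAR 909,845,011.43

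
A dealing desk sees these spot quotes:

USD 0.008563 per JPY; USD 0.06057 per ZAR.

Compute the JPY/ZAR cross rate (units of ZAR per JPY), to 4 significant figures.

1 JPY × 0.008563 = 0.008563 USD
0.008563 USD ÷ 0.06057 = 0.141374 ZAR

JPY/ZAR = 0.1414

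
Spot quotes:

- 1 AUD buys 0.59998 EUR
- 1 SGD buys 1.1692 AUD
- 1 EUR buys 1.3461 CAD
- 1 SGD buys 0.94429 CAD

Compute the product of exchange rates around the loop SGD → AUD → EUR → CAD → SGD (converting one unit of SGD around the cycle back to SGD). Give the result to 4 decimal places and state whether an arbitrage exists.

1.0000 (no arbitrage)

Around SGD → AUD → EUR → CAD → SGD: 1 × 1.1692 × 0.59998 × 1.3461 ÷ 0.94429 = 0.999994
Product ≈ 1 (deviation 0.001%, within rounding noise).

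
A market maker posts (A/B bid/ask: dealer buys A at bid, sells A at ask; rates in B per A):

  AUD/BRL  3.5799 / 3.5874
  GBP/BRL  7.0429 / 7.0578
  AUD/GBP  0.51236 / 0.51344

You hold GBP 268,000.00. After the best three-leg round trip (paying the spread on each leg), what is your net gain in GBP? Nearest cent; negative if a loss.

Net profit: GBP 1,576.31

Best loop GBP → BRL → AUD → GBP:
GBP 268,000.00 × 7.0429 (sell GBP at bid) = BRL 1,887,497.20
BRL 1,887,497.20 ÷ 3.5874 (buy AUD at ask) = AUD 526,146.29
AUD 526,146.29 × 0.51236 (sell AUD at bid) = GBP 269,576.31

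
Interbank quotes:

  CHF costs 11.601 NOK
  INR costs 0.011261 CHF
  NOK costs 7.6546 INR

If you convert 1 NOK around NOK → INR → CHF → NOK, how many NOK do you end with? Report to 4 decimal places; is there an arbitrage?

1.0000 (no arbitrage)

Around NOK → INR → CHF → NOK: 1 × 7.6546 × 0.011261 × 11.601 = 0.999988
Product ≈ 1 (deviation 0.001%, within rounding noise).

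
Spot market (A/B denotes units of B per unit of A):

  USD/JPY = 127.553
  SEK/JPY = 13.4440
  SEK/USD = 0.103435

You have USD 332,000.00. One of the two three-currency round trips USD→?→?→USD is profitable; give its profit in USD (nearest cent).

Profit: USD 6,304.98

Profitable loop is USD → SEK → JPY → USD:
USD 332,000.00 ÷ 0.103435 = SEK 3,209,745.25
SEK 3,209,745.25 × 13.4440 = JPY 43,151,815
JPY 43,151,815 ÷ 127.553 = USD 338,304.98
Profit = USD 338,304.98 − USD 332,000.00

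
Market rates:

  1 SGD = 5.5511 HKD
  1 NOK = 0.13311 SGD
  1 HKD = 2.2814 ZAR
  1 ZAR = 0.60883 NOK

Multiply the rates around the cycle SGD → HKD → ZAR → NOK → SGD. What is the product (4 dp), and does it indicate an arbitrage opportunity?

Around SGD → HKD → ZAR → NOK → SGD: 1 × 5.5511 × 2.2814 × 0.60883 × 0.13311 = 1.026330
Product > 1; profitable direction is SGD → HKD → ZAR → NOK → SGD.

1.0263 (arbitrage exists)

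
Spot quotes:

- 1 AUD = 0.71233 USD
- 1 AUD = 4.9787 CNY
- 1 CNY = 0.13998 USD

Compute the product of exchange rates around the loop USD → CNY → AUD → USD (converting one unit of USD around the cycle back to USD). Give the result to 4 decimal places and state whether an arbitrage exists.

Around USD → CNY → AUD → USD: 1 ÷ 0.13998 ÷ 4.9787 × 0.71233 = 1.022114
Product > 1; profitable direction is USD → CNY → AUD → USD.

1.0221 (arbitrage exists)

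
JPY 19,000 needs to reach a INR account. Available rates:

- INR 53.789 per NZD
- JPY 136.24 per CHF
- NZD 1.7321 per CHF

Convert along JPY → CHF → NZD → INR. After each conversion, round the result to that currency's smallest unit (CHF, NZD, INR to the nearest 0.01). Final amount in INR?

INR 12,993.27

JPY 19,000 ÷ 136.24 = CHF 139.46
CHF 139.46 × 1.7321 = NZD 241.56
NZD 241.56 × 53.789 = INR 12,993.27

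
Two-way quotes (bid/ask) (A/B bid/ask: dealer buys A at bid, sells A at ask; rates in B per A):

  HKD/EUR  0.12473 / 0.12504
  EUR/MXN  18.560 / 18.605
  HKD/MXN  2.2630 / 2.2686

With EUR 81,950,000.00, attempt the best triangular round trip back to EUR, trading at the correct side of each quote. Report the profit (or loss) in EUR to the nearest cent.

Best loop EUR → MXN → HKD → EUR:
EUR 81,950,000.00 × 18.560 (sell EUR at bid) = MXN 1,520,992,000.00
MXN 1,520,992,000.00 ÷ 2.2686 (buy HKD at ask) = HKD 670,454,024.51
HKD 670,454,024.51 × 0.12473 (sell HKD at bid) = EUR 83,625,730.48

Net profit: EUR 1,675,730.48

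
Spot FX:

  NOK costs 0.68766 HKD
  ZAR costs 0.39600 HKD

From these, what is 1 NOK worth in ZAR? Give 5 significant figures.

1 NOK × 0.68766 = 0.68766 HKD
0.68766 HKD ÷ 0.39600 = 1.73652 ZAR

NOK/ZAR = 1.7365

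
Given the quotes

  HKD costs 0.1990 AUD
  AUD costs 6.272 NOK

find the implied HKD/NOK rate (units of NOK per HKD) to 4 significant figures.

HKD/NOK = 1.248

1 HKD × 0.1990 = 0.199 AUD
0.199 AUD × 6.272 = 1.24813 NOK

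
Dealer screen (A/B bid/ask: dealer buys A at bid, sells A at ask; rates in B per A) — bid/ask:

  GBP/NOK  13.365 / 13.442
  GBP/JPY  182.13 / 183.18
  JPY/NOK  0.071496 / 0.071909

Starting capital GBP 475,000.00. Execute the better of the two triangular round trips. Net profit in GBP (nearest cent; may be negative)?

Net profit: GBP 6,949.21

Best loop GBP → NOK → JPY → GBP:
GBP 475,000.00 × 13.365 (sell GBP at bid) = NOK 6,348,375.00
NOK 6,348,375.00 ÷ 0.071909 (buy JPY at ask) = JPY 88,283,455
JPY 88,283,455 ÷ 183.18 (buy GBP at ask) = GBP 481,949.21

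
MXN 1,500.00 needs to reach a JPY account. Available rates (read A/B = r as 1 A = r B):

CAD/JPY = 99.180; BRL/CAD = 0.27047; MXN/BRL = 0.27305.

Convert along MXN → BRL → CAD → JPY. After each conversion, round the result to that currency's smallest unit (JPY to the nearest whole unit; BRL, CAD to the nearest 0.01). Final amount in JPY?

MXN 1,500.00 × 0.27305 = BRL 409.58
BRL 409.58 × 0.27047 = CAD 110.78
CAD 110.78 × 99.180 = JPY 10,987

JPY 10,987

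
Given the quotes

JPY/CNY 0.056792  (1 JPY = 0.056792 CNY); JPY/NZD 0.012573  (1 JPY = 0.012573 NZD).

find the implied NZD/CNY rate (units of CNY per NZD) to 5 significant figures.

1 NZD ÷ 0.012573 = 79.5355 JPY
79.5355 JPY × 0.056792 = 4.51698 CNY

NZD/CNY = 4.5170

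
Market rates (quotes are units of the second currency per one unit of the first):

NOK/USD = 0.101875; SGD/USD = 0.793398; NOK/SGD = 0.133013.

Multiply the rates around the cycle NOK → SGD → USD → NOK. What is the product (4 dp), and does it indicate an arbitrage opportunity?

1.0359 (arbitrage exists)

Around NOK → SGD → USD → NOK: 1 × 0.133013 × 0.793398 ÷ 0.101875 = 1.035899
Product > 1; profitable direction is NOK → SGD → USD → NOK.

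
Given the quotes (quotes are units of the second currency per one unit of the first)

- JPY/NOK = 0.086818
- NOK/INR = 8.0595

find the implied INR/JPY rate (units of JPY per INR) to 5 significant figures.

INR/JPY = 1.4292

1 INR ÷ 8.0595 = 0.124077 NOK
0.124077 NOK ÷ 0.086818 = 1.42916 JPY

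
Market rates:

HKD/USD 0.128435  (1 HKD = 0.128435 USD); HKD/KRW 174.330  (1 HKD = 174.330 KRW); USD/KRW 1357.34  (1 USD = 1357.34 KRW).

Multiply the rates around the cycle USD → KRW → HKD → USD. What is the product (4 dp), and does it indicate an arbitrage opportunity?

1.0000 (no arbitrage)

Around USD → KRW → HKD → USD: 1 × 1357.34 ÷ 174.330 × 0.128435 = 1.000000
Product ≈ 1 (deviation 0.000%, within rounding noise).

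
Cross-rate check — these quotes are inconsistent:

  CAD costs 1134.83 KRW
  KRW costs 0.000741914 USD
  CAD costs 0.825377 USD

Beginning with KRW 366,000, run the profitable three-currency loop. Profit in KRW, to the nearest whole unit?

Profit: KRW 7,347

Profitable loop is KRW → USD → CAD → KRW:
KRW 366,000 × 0.000741914 = USD 271.54
USD 271.54 ÷ 0.825377 = CAD 328.99
CAD 328.99 × 1134.83 = KRW 373,347
Profit = KRW 373,347 − KRW 366,000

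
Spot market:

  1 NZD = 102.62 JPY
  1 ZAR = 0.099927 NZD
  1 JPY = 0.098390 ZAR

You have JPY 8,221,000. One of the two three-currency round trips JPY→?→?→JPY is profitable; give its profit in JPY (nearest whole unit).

Profit: JPY 73,505

Profitable loop is JPY → ZAR → NZD → JPY:
JPY 8,221,000 × 0.098390 = ZAR 808,864.19
ZAR 808,864.19 × 0.099927 = NZD 80,827.37
NZD 80,827.37 × 102.62 = JPY 8,294,505
Profit = JPY 8,294,505 − JPY 8,221,000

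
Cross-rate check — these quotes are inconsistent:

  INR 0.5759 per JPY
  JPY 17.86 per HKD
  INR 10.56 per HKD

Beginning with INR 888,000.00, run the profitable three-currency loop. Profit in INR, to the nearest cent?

Profitable loop is INR → JPY → HKD → INR:
INR 888,000.00 ÷ 0.5759 = JPY 1,541,934
JPY 1,541,934 ÷ 17.86 = HKD 86,334.51
HKD 86,334.51 × 10.56 = INR 911,692.43
Profit = INR 911,692.43 − INR 888,000.00

Profit: INR 23,692.43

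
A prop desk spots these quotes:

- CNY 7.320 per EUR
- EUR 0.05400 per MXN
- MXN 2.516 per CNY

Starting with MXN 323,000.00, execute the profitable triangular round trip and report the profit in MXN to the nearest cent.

Profitable loop is MXN → CNY → EUR → MXN:
MXN 323,000.00 ÷ 2.516 = CNY 128,378.38
CNY 128,378.38 ÷ 7.320 = EUR 17,538.03
EUR 17,538.03 ÷ 0.05400 = MXN 324,778.33
Profit = MXN 324,778.33 − MXN 323,000.00

Profit: MXN 1,778.33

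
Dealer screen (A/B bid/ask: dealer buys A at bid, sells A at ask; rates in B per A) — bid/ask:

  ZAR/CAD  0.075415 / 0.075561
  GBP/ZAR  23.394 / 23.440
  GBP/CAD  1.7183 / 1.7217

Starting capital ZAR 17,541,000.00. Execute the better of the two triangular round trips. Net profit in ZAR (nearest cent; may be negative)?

Net profit: ZAR 433,594.02

Best loop ZAR → CAD → GBP → ZAR:
ZAR 17,541,000.00 × 0.075415 (sell ZAR at bid) = CAD 1,322,854.51
CAD 1,322,854.51 ÷ 1.7217 (buy GBP at ask) = GBP 768,342.05
GBP 768,342.05 × 23.394 (sell GBP at bid) = ZAR 17,974,594.02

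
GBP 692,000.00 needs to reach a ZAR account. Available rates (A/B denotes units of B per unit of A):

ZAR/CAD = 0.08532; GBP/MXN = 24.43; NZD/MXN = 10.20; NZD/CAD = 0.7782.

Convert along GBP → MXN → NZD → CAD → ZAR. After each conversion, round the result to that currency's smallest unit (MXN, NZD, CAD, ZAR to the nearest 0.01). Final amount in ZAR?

GBP 692,000.00 × 24.43 = MXN 16,905,560.00
MXN 16,905,560.00 ÷ 10.20 = NZD 1,657,407.84
NZD 1,657,407.84 × 0.7782 = CAD 1,289,794.78
CAD 1,289,794.78 ÷ 0.08532 = ZAR 15,117,144.63

ZAR 15,117,144.63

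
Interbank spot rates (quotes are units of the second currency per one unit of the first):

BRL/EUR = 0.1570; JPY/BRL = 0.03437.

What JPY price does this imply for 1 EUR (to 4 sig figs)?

1 EUR ÷ 0.1570 = 6.36943 BRL
6.36943 BRL ÷ 0.03437 = 185.319 JPY

EUR/JPY = 185.3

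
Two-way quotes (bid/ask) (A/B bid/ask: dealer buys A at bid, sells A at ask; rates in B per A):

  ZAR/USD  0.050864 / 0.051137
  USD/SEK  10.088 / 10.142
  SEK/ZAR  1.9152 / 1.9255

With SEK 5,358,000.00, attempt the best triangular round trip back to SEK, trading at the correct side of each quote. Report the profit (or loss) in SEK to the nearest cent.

Best loop SEK → USD → ZAR → SEK:
SEK 5,358,000.00 ÷ 10.142 (buy USD at ask) = USD 528,298.17
USD 528,298.17 ÷ 0.051137 (buy ZAR at ask) = ZAR 10,331,035.57
ZAR 10,331,035.57 ÷ 1.9255 (buy SEK at ask) = SEK 5,365,378.12

Net profit: SEK 7,378.12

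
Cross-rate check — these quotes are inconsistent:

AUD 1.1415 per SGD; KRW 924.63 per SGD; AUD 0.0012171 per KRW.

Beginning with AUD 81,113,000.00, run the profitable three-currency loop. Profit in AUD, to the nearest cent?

Profitable loop is AUD → KRW → SGD → AUD:
AUD 81,113,000.00 ÷ 0.0012171 = KRW 66,644,482,787
KRW 66,644,482,787 ÷ 924.63 = SGD 72,076,920.27
SGD 72,076,920.27 × 1.1415 = AUD 82,275,804.49
Profit = AUD 82,275,804.49 − AUD 81,113,000.00

Profit: AUD 1,162,804.49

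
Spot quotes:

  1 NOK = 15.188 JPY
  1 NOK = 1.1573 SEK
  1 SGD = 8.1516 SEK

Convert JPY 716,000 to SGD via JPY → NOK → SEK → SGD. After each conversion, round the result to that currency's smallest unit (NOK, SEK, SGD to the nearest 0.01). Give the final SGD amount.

SGD 6,692.92

JPY 716,000 ÷ 15.188 = NOK 47,142.48
NOK 47,142.48 × 1.1573 = SEK 54,557.99
SEK 54,557.99 ÷ 8.1516 = SGD 6,692.92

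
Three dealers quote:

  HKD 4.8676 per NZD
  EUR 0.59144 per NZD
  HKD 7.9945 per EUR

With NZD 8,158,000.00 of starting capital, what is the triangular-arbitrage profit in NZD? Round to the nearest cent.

Profit: NZD 240,400.54

Profitable loop is NZD → HKD → EUR → NZD:
NZD 8,158,000.00 × 4.8676 = HKD 39,709,880.80
HKD 39,709,880.80 ÷ 7.9945 = EUR 4,967,150.02
EUR 4,967,150.02 ÷ 0.59144 = NZD 8,398,400.54
Profit = NZD 8,398,400.54 − NZD 8,158,000.00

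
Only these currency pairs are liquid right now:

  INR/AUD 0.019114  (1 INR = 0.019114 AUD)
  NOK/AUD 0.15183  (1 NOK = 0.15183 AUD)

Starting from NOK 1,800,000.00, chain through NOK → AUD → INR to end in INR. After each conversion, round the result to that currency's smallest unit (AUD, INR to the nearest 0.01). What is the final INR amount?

INR 14,298,106.10

NOK 1,800,000.00 × 0.15183 = AUD 273,294.00
AUD 273,294.00 ÷ 0.019114 = INR 14,298,106.10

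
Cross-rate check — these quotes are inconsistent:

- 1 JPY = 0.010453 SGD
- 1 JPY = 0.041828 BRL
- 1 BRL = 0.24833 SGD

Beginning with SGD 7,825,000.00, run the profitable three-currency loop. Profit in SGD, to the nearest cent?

Profitable loop is SGD → BRL → JPY → SGD:
SGD 7,825,000.00 ÷ 0.24833 = BRL 31,510,490.07
BRL 31,510,490.07 ÷ 0.041828 = JPY 753,334,849
JPY 753,334,849 × 0.010453 = SGD 7,874,609.18
Profit = SGD 7,874,609.18 − SGD 7,825,000.00

Profit: SGD 49,609.18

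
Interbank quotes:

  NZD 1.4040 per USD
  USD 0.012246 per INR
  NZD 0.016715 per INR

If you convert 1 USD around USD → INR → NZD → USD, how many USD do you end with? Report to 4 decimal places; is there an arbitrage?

0.9722 (arbitrage exists)

Around USD → INR → NZD → USD: 1 ÷ 0.012246 × 0.016715 ÷ 1.4040 = 0.972176
Product < 1; profitable direction is USD → NZD → INR → USD.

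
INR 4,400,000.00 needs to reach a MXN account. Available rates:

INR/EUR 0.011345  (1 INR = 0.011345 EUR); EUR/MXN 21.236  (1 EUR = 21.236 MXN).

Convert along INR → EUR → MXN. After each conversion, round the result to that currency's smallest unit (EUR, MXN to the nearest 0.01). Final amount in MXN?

INR 4,400,000.00 × 0.011345 = EUR 49,918.00
EUR 49,918.00 × 21.236 = MXN 1,060,058.65

MXN 1,060,058.65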